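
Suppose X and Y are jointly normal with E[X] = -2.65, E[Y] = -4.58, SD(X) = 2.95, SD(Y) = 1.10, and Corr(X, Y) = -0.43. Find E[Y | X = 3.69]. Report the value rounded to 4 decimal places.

-5.5965

E[Y | X=x] = μ_Y + ρ(σ_Y/σ_X)(x − μ_X) for jointly normal variables.
E[Y | X=3.69] = -4.58 + (-0.43)·(1.10/2.95)·(3.69 − (-2.65)) = -4.58 + (-0.160339)·(6.34) = -5.5965.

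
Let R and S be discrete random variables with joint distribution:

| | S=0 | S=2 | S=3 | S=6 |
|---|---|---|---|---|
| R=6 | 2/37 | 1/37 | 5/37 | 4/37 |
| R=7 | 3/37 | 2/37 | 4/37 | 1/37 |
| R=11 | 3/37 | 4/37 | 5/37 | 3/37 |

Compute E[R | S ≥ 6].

P(S ≥ 6) = 8/37.
Summing R·P(R=x,S=y) over the conditioning event gives 64/37.
E[R | S ≥ 6] = (64/37) / (8/37) = 8.

8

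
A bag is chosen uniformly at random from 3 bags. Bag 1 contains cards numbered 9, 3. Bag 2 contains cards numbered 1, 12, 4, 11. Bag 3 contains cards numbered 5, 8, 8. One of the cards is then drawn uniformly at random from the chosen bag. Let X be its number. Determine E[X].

20/3

E[X | bag 1] = (9+3)/2 = 6.
E[X | bag 2] = (1+12+4+11)/4 = 7.
E[X | bag 3] = (5+8+8)/3 = 7.
By the law of total expectation,
E[X] = (1/3)·(6) + (1/3)·(7) + (1/3)·(7) = 20/3.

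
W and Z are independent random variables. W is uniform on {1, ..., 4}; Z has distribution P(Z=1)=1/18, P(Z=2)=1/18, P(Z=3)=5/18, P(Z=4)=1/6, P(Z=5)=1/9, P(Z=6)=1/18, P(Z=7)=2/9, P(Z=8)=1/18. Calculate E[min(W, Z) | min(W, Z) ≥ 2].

145/51

P(min(W, Z) ≥ 2) = 17/24.
Summing min(W,Z)·P(x,y) over outcomes with min(W, Z) ≥ 2 gives 145/72.
E[min(W, Z) | min(W, Z) ≥ 2] = (145/72) / (17/24) = 145/51.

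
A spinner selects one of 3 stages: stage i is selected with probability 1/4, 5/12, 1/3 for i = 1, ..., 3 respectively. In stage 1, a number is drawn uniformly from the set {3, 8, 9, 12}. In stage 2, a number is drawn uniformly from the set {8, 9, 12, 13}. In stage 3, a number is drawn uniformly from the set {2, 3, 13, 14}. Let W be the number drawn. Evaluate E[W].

E[W | stage 1] = (3+8+9+12)/4 = 8.
E[W | stage 2] = (8+9+12+13)/4 = 21/2.
E[W | stage 3] = (2+3+13+14)/4 = 8.
By the law of total expectation,
E[W] = (1/4)·(8) + (5/12)·(21/2) + (1/3)·(8) = 217/24.

217/24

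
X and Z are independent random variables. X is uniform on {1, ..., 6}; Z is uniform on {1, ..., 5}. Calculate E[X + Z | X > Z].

7

P(X > Z) = 1/2.
Summing (X+Z)·P(x,y) over outcomes with X > Z gives 7/2.
E[X + Z | X > Z] = (7/2) / (1/2) = 7.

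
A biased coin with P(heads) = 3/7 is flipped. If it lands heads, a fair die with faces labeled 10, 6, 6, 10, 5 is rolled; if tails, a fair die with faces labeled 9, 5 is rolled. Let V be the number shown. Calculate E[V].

251/35

E[V | heads] = (10+6+6+10+5)/5 = 37/5.
E[V | tails] = (9+5)/2 = 7.
E[V] = (3/7)·(37/5) + (4/7)·(7) = 251/35.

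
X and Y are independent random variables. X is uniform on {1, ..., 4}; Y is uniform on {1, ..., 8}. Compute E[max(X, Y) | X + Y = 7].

Outcomes with X + Y = 7: (1,6), (2,5), (3,4), (4,3), each with probability 1/32.
E[max(X, Y) | X + Y = 7] = (6 + 5 + 4 + 4) / 4 = 19/4.

19/4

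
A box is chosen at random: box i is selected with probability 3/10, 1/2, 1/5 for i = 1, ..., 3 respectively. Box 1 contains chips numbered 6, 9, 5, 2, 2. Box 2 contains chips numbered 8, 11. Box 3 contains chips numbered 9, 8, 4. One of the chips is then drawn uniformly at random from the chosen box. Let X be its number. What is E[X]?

E[X | box 1] = (6+9+5+2+2)/5 = 24/5.
E[X | box 2] = (8+11)/2 = 19/2.
E[X | box 3] = (9+8+4)/3 = 7.
By the law of total expectation,
E[X] = (3/10)·(24/5) + (1/2)·(19/2) + (1/5)·(7) = 759/100.

759/100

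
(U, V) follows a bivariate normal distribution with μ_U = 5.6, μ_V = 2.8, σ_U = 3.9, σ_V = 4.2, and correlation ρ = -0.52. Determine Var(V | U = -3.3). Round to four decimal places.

The conditional variance in a bivariate normal is σ_V²(1 − ρ²), independent of x.
Var(V | U=-3.3) = (4.2)²·(1 − (-0.52)²) = 17.64·0.7296 = 12.8701.

12.8701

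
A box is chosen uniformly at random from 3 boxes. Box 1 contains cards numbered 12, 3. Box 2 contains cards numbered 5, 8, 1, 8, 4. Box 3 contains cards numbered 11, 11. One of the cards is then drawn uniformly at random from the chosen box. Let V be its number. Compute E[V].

E[V | box 1] = (12+3)/2 = 15/2.
E[V | box 2] = (5+8+1+8+4)/5 = 26/5.
E[V | box 3] = (11+11)/2 = 11.
E[V] = (1/3)·(15/2) + (1/3)·(26/5) + (1/3)·(11) = 79/10.

79/10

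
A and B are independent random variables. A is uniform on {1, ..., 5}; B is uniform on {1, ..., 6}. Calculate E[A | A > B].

4

Outcomes with A > B: (2,1), (3,1), (3,2), (4,1), (4,2), (4,3), (5,1), (5,2), (5,3), (5,4), each with probability 1/30.
E[A | A > B] = (2 + 3 + 3 + 4 + 4 + 4 + 5 + 5 + 5 + 5) / 10 = 4.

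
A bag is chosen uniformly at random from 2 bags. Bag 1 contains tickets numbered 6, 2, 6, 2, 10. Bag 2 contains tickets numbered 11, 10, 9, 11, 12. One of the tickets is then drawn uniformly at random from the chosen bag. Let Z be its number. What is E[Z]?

79/10

E[Z | bag 1] = (6+2+6+2+10)/5 = 26/5.
E[Z | bag 2] = (11+10+9+11+12)/5 = 53/5.
By the law of total expectation,
E[Z] = (1/2)·(26/5) + (1/2)·(53/5) = 79/10.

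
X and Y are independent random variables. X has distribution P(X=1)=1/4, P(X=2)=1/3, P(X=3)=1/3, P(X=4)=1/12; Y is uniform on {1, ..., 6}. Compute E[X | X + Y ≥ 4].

74/31

P(X + Y ≥ 4) = 31/36.
Summing X·P(x,y) over outcomes with X + Y ≥ 4 gives 37/18.
E[X | X + Y ≥ 4] = (37/18) / (31/36) = 74/31.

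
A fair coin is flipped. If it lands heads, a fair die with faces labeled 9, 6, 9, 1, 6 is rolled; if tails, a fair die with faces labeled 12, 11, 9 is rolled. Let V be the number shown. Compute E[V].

E[V | heads] = (9+6+9+1+6)/5 = 31/5.
E[V | tails] = (12+11+9)/3 = 32/3.
E[V] = (1/2)·(31/5) + (1/2)·(32/3) = 253/30.

253/30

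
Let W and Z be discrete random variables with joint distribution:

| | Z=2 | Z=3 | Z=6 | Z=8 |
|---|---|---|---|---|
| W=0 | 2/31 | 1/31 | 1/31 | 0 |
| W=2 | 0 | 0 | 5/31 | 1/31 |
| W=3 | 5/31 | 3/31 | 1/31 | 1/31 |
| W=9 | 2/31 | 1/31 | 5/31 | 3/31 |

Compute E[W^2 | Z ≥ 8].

256/5

P(Z ≥ 8) = 5/31.
Σ W^2·P over the event = 4·(1/31) + 9·(1/31) + 81·(3/31) = 256/31.
E[W^2 | Z ≥ 8] = (256/31) / (5/31) = 256/5.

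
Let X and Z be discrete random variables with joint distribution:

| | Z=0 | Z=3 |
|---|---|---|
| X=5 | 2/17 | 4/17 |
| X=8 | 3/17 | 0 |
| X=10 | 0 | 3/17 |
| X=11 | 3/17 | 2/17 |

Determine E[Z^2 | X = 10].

P(X = 10) = 3/17.
Σ Z^2·P over the event = 9·(3/17) = 27/17.
E[Z^2 | X = 10] = (27/17) / (3/17) = 9.

9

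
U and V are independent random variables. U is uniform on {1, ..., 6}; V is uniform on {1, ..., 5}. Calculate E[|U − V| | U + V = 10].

Outcomes with U + V = 10: (5,5), (6,4), each with probability 1/30.
E[|U − V| | U + V = 10] = (0 + 2) / 2 = 1.

1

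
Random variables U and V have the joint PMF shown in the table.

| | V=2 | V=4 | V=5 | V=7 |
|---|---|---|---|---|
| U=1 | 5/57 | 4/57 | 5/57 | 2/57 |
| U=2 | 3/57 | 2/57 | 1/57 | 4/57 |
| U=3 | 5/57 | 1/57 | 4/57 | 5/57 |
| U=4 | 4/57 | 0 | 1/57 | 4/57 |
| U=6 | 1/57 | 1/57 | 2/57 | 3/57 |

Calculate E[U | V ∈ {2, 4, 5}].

100/39

P(V ∈ {2, 4, 5}) = 13/19.
Summing U·P(U=x,V=y) over the conditioning event gives 100/57.
E[U | V ∈ {2, 4, 5}] = (100/57) / (13/19) = 100/39.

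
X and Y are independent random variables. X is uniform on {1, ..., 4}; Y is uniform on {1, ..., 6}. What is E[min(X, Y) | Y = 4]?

Outcomes with Y = 4: (1,4), (2,4), (3,4), (4,4), each with probability 1/24.
E[min(X, Y) | Y = 4] = (1 + 2 + 3 + 4) / 4 = 5/2.

5/2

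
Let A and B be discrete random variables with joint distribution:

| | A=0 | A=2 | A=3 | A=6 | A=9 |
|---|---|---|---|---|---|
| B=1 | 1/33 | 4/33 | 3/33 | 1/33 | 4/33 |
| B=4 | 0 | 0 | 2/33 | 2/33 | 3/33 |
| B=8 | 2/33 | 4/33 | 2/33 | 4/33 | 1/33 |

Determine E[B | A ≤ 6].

121/25

P(A ≤ 6) = 25/33.
Summing B·P(A=x,B=y) over the conditioning event gives 11/3.
E[B | A ≤ 6] = (11/3) / (25/33) = 121/25.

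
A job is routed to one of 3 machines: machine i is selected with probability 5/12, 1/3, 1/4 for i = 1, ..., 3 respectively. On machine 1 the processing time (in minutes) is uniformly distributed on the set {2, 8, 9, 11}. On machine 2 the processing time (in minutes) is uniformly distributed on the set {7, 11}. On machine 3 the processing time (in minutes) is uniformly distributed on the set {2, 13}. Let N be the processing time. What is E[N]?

E[N | machine 1] = (2+8+9+11)/4 = 15/2.
E[N | machine 2] = (7+11)/2 = 9.
E[N | machine 3] = (2+13)/2 = 15/2.
E[N] = (5/12)·(15/2) + (1/3)·(9) + (1/4)·(15/2) = 8.

8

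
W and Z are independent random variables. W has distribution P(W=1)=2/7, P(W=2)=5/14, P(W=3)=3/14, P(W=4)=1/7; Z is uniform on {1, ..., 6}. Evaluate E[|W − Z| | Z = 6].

P(Z = 6) = 1/6.
Summing |W−Z|·P(x,y) over outcomes with Z = 6 gives 53/84.
E[|W − Z| | Z = 6] = (53/84) / (1/6) = 53/14.

53/14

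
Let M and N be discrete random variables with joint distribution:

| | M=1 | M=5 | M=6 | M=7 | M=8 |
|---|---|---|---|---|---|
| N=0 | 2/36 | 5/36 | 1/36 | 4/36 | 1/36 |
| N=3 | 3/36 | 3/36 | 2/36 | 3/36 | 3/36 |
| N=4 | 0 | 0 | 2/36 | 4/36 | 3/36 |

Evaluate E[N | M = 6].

14/5

P(M = 6) = 5/36.
Summing N·P(M=x,N=y) over the conditioning event gives 7/18.
E[N | M = 6] = (7/18) / (5/36) = 14/5.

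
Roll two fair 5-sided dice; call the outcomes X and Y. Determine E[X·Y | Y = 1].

P(Y = 1) = 1/5.
Summing XY·P(x,y) over outcomes with Y = 1 gives 3/5.
E[X·Y | Y = 1] = (3/5) / (1/5) = 3.

3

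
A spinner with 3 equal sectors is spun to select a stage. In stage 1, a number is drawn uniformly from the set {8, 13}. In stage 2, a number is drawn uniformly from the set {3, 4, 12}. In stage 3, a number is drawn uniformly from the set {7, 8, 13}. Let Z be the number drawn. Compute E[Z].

157/18

E[Z | stage 1] = (8+13)/2 = 21/2.
E[Z | stage 2] = (3+4+12)/3 = 19/3.
E[Z | stage 3] = (7+8+13)/3 = 28/3.
By the law of total expectation,
E[Z] = (1/3)·(21/2) + (1/3)·(19/3) + (1/3)·(28/3) = 157/18.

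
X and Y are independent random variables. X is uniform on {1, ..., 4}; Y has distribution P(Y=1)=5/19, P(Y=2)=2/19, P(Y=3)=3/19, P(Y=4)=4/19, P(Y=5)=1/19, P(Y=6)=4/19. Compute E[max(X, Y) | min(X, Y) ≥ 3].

37/8

P(min(X, Y) ≥ 3) = 6/19.
Summing max(X,Y)·P(x,y) over outcomes with min(X, Y) ≥ 3 gives 111/76.
E[max(X, Y) | min(X, Y) ≥ 3] = (111/76) / (6/19) = 37/8.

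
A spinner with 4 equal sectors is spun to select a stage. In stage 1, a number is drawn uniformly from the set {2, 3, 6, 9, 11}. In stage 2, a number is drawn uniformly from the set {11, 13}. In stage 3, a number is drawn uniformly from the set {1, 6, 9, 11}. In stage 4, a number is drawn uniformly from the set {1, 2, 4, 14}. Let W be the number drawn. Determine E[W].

E[W | stage 1] = (2+3+6+9+11)/5 = 31/5.
E[W | stage 2] = (11+13)/2 = 12.
E[W | stage 3] = (1+6+9+11)/4 = 27/4.
E[W | stage 4] = (1+2+4+14)/4 = 21/4.
By the law of total expectation,
E[W] = (1/4)·(31/5) + (1/4)·(12) + (1/4)·(27/4) + (1/4)·(21/4) = 151/20.

151/20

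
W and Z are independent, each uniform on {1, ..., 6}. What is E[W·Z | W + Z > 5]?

203/13

P(W + Z > 5) = 13/18.
Summing WZ·P(x,y) over outcomes with W + Z > 5 gives 203/18.
E[W·Z | W + Z > 5] = (203/18) / (13/18) = 203/13.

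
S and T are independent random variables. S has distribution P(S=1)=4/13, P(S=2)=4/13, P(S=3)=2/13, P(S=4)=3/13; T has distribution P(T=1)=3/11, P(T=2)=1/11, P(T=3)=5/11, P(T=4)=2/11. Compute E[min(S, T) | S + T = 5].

61/39

P(S + T = 5) = 3/11.
Summing min(S,T)·P(x,y) over outcomes with S + T = 5 gives 61/143.
E[min(S, T) | S + T = 5] = (61/143) / (3/11) = 61/39.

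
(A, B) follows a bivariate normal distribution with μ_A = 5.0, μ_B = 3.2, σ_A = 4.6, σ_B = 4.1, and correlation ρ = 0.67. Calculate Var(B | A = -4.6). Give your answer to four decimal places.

The conditional variance in a bivariate normal is σ_B²(1 − ρ²), independent of x.
Var(B | A=-4.6) = (4.1)²·(1 − (0.67)²) = 16.81·0.5511 = 9.2640.

9.2640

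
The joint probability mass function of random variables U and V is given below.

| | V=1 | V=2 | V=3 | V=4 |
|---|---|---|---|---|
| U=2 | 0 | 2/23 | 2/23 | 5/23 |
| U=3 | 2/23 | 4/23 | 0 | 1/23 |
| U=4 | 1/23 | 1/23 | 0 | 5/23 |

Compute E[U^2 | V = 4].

P(V = 4) = 11/23.
Σ U^2·P over the event = 4·(5/23) + 9·(1/23) + 16·(5/23) = 109/23.
E[U^2 | V = 4] = (109/23) / (11/23) = 109/11.

109/11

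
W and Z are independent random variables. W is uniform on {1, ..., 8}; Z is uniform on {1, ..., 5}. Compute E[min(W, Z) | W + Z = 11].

4

Outcomes with W + Z = 11: (6,5), (7,4), (8,3), each with probability 1/40.
E[min(W, Z) | W + Z = 11] = (5 + 4 + 3) / 3 = 4.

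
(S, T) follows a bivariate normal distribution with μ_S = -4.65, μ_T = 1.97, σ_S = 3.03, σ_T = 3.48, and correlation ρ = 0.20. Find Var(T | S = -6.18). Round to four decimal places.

Var(T | S=x) = (1 − ρ²)·σ_T².
Var(T | S=-6.18) = (3.48)²·(1 − (0.20)²) = 12.1104·0.96 = 11.6260.

11.6260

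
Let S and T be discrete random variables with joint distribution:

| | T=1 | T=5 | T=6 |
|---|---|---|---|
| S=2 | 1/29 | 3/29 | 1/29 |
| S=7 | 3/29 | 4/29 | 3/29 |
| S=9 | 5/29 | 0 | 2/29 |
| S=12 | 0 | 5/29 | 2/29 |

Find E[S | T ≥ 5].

159/20

P(T ≥ 5) = 20/29.
Σ S·P over the event = 2·(3/29) + 2·(1/29) + 7·(4/29) + 7·(3/29) + 9·(2/29) + 12·(5/29) + 12·(2/29) = 159/29.
E[S | T ≥ 5] = (159/29) / (20/29) = 159/20.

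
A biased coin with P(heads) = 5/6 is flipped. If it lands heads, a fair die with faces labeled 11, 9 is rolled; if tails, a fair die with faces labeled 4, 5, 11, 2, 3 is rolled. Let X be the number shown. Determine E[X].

55/6

E[X | heads] = (11+9)/2 = 10.
E[X | tails] = (4+5+11+2+3)/5 = 5.
E[X] = (5/6)·(10) + (1/6)·(5) = 55/6.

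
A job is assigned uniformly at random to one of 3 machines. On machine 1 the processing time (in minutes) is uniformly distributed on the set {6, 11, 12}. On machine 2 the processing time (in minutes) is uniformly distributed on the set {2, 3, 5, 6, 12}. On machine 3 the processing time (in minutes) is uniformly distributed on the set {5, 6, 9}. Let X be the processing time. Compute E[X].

E[X | machine 1] = (6+11+12)/3 = 29/3.
E[X | machine 2] = (2+3+5+6+12)/5 = 28/5.
E[X | machine 3] = (5+6+9)/3 = 20/3.
By the law of total expectation,
E[X] = (1/3)·(29/3) + (1/3)·(28/5) + (1/3)·(20/3) = 329/45.

329/45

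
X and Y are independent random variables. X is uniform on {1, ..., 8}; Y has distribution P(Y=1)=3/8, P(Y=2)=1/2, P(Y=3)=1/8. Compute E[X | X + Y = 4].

9/4

P(X + Y = 4) = 1/8.
Summing X·P(x,y) over outcomes with X + Y = 4 gives 9/32.
E[X | X + Y = 4] = (9/32) / (1/8) = 9/4.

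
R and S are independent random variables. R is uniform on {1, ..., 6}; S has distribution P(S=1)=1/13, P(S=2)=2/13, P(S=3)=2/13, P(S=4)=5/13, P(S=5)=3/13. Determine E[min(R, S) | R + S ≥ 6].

183/59

P(R + S ≥ 6) = 59/78.
Summing min(R,S)·P(x,y) over outcomes with R + S ≥ 6 gives 61/26.
E[min(R, S) | R + S ≥ 6] = (61/26) / (59/78) = 183/59.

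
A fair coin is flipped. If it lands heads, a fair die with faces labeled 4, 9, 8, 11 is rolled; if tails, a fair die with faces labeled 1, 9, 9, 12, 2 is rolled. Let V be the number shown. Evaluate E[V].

73/10

E[V | heads] = (4+9+8+11)/4 = 8.
E[V | tails] = (1+9+9+12+2)/5 = 33/5.
E[V] = (1/2)·(8) + (1/2)·(33/5) = 73/10.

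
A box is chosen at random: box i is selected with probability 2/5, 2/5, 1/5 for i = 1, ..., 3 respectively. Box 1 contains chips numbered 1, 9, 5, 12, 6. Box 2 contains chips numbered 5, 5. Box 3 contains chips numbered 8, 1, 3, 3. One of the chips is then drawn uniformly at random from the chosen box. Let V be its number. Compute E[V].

E[V | box 1] = (1+9+5+12+6)/5 = 33/5.
E[V | box 2] = (5+5)/2 = 5.
E[V | box 3] = (8+1+3+3)/4 = 15/4.
By the law of total expectation,
E[V] = (2/5)·(33/5) + (2/5)·(5) + (1/5)·(15/4) = 539/100.

539/100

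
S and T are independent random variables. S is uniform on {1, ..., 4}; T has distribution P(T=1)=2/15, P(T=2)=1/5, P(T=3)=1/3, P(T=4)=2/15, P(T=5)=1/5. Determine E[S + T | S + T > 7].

P(S + T > 7) = 2/15.
Summing (S+T)·P(x,y) over outcomes with S + T > 7 gives 67/60.
E[S + T | S + T > 7] = (67/60) / (2/15) = 67/8.

67/8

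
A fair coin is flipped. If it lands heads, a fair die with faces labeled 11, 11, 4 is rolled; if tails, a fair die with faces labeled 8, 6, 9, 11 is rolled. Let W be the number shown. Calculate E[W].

E[W | heads] = (11+11+4)/3 = 26/3.
E[W | tails] = (8+6+9+11)/4 = 17/2.
By the law of total expectation,
E[W] = (1/2)·(26/3) + (1/2)·(17/2) = 103/12.

103/12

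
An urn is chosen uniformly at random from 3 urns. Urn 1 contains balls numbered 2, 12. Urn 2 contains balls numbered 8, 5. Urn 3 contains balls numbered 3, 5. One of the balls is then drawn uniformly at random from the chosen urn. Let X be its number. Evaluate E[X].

35/6

E[X | urn 1] = (2+12)/2 = 7.
E[X | urn 2] = (8+5)/2 = 13/2.
E[X | urn 3] = (3+5)/2 = 4.
By the law of total expectation,
E[X] = (1/3)·(7) + (1/3)·(13/2) + (1/3)·(4) = 35/6.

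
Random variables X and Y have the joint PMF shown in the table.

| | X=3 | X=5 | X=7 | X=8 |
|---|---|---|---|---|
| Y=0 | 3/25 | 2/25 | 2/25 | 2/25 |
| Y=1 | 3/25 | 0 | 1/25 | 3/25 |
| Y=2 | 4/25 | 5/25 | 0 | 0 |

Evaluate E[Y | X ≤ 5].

P(X ≤ 5) = 17/25.
Σ Y·P over the event = 0·(3/25) + 1·(3/25) + 2·(4/25) + 0·(2/25) + 2·(5/25) = 21/25.
E[Y | X ≤ 5] = (21/25) / (17/25) = 21/17.

21/17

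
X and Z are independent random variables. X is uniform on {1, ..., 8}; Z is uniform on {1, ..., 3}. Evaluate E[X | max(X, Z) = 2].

5/3

Outcomes with max(X, Z) = 2: (1,2), (2,1), (2,2), each with probability 1/24.
E[X | max(X, Z) = 2] = (1 + 2 + 2) / 3 = 5/3.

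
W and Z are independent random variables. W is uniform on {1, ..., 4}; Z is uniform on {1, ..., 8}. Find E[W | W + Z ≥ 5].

P(W + Z ≥ 5) = 13/16.
Summing W·P(x,y) over outcomes with W + Z ≥ 5 gives 35/16.
E[W | W + Z ≥ 5] = (35/16) / (13/16) = 35/13.

35/13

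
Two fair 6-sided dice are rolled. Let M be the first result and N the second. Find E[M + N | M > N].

P(M > N) = 5/12.
Summing (M+N)·P(x,y) over outcomes with M > N gives 35/12.
E[M + N | M > N] = (35/12) / (5/12) = 7.

7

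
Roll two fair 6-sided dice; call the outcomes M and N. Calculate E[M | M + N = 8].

4

Outcomes with M + N = 8: (2,6), (3,5), (4,4), (5,3), (6,2), each with probability 1/36.
E[M | M + N = 8] = (2 + 3 + 4 + 5 + 6) / 5 = 4.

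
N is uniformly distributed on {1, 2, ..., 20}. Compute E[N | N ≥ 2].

11

P(N ≥ 2) = 19/20.
E[N | N ≥ 2] = (209/20) / (19/20) = 11.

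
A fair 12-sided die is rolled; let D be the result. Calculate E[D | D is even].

7

Given D is even, D is equally likely to be any of {2, 4, 6, 8, 10, 12}.
E[D | D is even] = (2 + 4 + 6 + 8 + 10 + 12) / 6 = 7.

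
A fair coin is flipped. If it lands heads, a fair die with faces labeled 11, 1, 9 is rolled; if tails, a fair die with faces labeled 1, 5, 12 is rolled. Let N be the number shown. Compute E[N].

E[N | heads] = (11+1+9)/3 = 7.
E[N | tails] = (1+5+12)/3 = 6.
By the law of total expectation,
E[N] = (1/2)·(7) + (1/2)·(6) = 13/2.

13/2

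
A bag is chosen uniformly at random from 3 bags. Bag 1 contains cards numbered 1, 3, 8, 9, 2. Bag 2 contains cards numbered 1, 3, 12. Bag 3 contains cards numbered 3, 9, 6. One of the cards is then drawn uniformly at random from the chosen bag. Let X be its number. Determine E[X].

239/45

E[X | bag 1] = (1+3+8+9+2)/5 = 23/5.
E[X | bag 2] = (1+3+12)/3 = 16/3.
E[X | bag 3] = (3+9+6)/3 = 6.
By the law of total expectation,
E[X] = (1/3)·(23/5) + (1/3)·(16/3) + (1/3)·(6) = 239/45.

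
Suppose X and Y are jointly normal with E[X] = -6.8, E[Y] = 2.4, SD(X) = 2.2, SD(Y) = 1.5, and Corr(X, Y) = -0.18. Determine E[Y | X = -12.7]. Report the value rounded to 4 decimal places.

3.1241

For a bivariate normal, E[Y | X=x] = μ_Y + ρ·(σ_Y/σ_X)·(x − μ_X).
E[Y | X=-12.7] = 2.4 + (-0.18)·(1.5/2.2)·(-12.7 − (-6.8)) = 2.4 + (-0.12273)·(-5.9) = 3.1241.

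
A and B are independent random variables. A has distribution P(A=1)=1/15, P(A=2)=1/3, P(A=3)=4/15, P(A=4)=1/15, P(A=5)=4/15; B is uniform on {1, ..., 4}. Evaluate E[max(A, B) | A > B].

63/16

P(A > B) = 8/15.
Summing max(A,B)·P(x,y) over outcomes with A > B gives 21/10.
E[max(A, B) | A > B] = (21/10) / (8/15) = 63/16.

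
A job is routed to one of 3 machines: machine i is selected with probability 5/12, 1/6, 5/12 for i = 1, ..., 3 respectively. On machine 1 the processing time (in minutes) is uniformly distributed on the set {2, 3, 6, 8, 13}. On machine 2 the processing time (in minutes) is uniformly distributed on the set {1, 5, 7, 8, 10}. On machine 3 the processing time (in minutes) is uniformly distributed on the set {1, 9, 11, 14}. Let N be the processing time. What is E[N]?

1763/240

E[N | machine 1] = (2+3+6+8+13)/5 = 32/5.
E[N | machine 2] = (1+5+7+8+10)/5 = 31/5.
E[N | machine 3] = (1+9+11+14)/4 = 35/4.
E[N] = (5/12)·(32/5) + (1/6)·(31/5) + (5/12)·(35/4) = 1763/240.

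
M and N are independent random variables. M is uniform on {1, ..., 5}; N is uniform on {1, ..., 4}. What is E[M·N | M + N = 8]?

Outcomes with M + N = 8: (4,4), (5,3), each with probability 1/20.
E[M·N | M + N = 8] = (16 + 15) / 2 = 31/2.

31/2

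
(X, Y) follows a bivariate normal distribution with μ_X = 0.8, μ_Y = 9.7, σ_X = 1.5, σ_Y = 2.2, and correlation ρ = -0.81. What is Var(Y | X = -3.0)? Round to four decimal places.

The conditional variance in a bivariate normal is σ_Y²(1 − ρ²), independent of x.
Var(Y | X=-3.0) = (2.2)²·(1 − (-0.81)²) = 4.84·0.3439 = 1.6645.

1.6645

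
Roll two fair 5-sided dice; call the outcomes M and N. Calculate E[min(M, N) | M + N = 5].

3/2

P(M + N = 5) = 4/25.
Summing min(M,N)·P(x,y) over outcomes with M + N = 5 gives 6/25.
E[min(M, N) | M + N = 5] = (6/25) / (4/25) = 3/2.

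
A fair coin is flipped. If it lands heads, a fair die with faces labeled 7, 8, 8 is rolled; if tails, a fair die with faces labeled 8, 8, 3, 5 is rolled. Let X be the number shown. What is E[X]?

E[X | heads] = (7+8+8)/3 = 23/3.
E[X | tails] = (8+8+3+5)/4 = 6.
E[X] = (1/2)·(23/3) + (1/2)·(6) = 41/6.

41/6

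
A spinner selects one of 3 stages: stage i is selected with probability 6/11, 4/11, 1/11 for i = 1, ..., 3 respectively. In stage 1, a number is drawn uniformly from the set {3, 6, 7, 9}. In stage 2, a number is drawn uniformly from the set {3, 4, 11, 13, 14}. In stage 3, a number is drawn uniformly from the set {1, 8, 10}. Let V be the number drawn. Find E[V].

E[V | stage 1] = (3+6+7+9)/4 = 25/4.
E[V | stage 2] = (3+4+11+13+14)/5 = 9.
E[V | stage 3] = (1+8+10)/3 = 19/3.
E[V] = (6/11)·(25/4) + (4/11)·(9) + (1/11)·(19/3) = 479/66.

479/66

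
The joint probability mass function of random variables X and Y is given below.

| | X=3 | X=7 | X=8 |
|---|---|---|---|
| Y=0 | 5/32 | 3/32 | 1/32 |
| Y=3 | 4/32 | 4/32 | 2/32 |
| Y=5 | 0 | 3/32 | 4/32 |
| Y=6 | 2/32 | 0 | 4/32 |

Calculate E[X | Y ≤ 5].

P(Y ≤ 5) = 13/16.
Σ X·P over the event = 3·(5/32) + 3·(4/32) + 7·(3/32) + 7·(4/32) + 7·(3/32) + 8·(1/32) + 8·(2/32) + 8·(4/32) = 153/32.
E[X | Y ≤ 5] = (153/32) / (13/16) = 153/26.

153/26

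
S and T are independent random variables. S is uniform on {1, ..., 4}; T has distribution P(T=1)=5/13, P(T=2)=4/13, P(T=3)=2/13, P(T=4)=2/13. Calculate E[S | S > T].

81/25

P(S > T) = 25/52.
Summing S·P(x,y) over outcomes with S > T gives 81/52.
E[S | S > T] = (81/52) / (25/52) = 81/25.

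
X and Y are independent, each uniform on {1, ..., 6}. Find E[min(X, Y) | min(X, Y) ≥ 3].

31/8

P(min(X, Y) ≥ 3) = 4/9.
Summing min(X,Y)·P(x,y) over outcomes with min(X, Y) ≥ 3 gives 31/18.
E[min(X, Y) | min(X, Y) ≥ 3] = (31/18) / (4/9) = 31/8.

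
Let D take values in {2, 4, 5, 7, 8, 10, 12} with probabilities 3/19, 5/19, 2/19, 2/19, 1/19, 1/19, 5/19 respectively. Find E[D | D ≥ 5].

P(D ≥ 5) = 11/19.
Σ over the event: 5·2/19 + 7·2/19 + 8·1/19 + 10·1/19 + 12·5/19 = 102/19.
E[D | D ≥ 5] = (102/19) / (11/19) = 102/11.

102/11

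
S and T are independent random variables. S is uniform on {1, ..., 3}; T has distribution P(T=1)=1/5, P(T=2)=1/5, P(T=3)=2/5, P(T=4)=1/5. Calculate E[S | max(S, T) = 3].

9/4

P(max(S, T) = 3) = 8/15.
Summing S·P(x,y) over outcomes with max(S, T) = 3 gives 6/5.
E[S | max(S, T) = 3] = (6/5) / (8/15) = 9/4.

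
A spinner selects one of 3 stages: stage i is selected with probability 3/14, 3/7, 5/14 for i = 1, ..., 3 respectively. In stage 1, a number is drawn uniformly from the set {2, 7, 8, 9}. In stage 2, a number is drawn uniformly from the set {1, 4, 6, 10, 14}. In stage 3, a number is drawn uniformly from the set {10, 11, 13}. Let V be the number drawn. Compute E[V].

E[V | stage 1] = (2+7+8+9)/4 = 13/2.
E[V | stage 2] = (1+4+6+10+14)/5 = 7.
E[V | stage 3] = (10+11+13)/3 = 34/3.
By the law of total expectation,
E[V] = (3/14)·(13/2) + (3/7)·(7) + (5/14)·(34/3) = 709/84.

709/84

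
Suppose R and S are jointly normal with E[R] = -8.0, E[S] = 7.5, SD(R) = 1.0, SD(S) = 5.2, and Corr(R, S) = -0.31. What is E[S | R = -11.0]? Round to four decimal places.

For a bivariate normal, E[S | R=x] = μ_S + ρ·(σ_S/σ_R)·(x − μ_R).
E[S | R=-11.0] = 7.5 + (-0.31)·(5.2/1.0)·(-11.0 − (-8.0)) = 7.5 + (-1.612)·(-3) = 12.3360.

12.3360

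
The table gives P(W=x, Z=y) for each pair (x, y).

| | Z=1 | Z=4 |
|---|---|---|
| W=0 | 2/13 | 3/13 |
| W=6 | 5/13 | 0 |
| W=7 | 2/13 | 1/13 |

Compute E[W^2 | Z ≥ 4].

P(Z ≥ 4) = 4/13.
Σ W^2·P over the event = 0·(3/13) + 49·(1/13) = 49/13.
E[W^2 | Z ≥ 4] = (49/13) / (4/13) = 49/4.

49/4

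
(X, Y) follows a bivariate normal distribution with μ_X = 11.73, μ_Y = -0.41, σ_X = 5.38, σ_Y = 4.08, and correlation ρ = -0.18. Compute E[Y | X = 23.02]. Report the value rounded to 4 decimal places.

-1.9511

The regression of Y on X has slope ρ·σ_Y/σ_X and passes through (μ_X, μ_Y).
E[Y | X=23.02] = -0.41 + (-0.18)·(4.08/5.38)·(23.02 − (11.73)) = -0.41 + (-0.1365056)·(11.29) = -1.9511.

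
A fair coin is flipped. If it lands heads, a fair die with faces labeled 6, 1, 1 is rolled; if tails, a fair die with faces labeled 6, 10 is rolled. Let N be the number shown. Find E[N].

E[N | heads] = (6+1+1)/3 = 8/3.
E[N | tails] = (6+10)/2 = 8.
E[N] = (1/2)·(8/3) + (1/2)·(8) = 16/3.

16/3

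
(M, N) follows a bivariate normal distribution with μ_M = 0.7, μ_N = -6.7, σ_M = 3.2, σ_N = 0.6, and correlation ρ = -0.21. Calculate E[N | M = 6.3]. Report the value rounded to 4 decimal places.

For a bivariate normal, E[N | M=x] = μ_N + ρ·(σ_N/σ_M)·(x − μ_M).
E[N | M=6.3] = -6.7 + (-0.21)·(0.6/3.2)·(6.3 − (0.7)) = -6.7 + (-0.039375)·(5.6) = -6.9205.

-6.9205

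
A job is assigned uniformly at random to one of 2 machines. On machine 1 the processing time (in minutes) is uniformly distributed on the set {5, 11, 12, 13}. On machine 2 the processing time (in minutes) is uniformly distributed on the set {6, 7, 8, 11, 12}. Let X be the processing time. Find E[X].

E[X | machine 1] = (5+11+12+13)/4 = 41/4.
E[X | machine 2] = (6+7+8+11+12)/5 = 44/5.
By the law of total expectation,
E[X] = (1/2)·(41/4) + (1/2)·(44/5) = 381/40.

381/40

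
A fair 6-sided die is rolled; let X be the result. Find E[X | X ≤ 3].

Given X ≤ 3, X is equally likely to be any of {1, 2, 3}.
E[X | X ≤ 3] = (1 + 2 + 3) / 3 = 2.

2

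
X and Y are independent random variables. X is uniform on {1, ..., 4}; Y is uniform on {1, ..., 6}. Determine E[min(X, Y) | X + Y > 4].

P(X + Y > 4) = 3/4.
Summing min(X,Y)·P(x,y) over outcomes with X + Y > 4 gives 43/24.
E[min(X, Y) | X + Y > 4] = (43/24) / (3/4) = 43/18.

43/18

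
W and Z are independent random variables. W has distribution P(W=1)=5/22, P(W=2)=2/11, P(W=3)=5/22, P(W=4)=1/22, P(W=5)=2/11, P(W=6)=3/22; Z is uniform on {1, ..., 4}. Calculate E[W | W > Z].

P(W > Z) = 45/88.
Summing W·P(x,y) over outcomes with W > Z gives 101/44.
E[W | W > Z] = (101/44) / (45/88) = 202/45.

202/45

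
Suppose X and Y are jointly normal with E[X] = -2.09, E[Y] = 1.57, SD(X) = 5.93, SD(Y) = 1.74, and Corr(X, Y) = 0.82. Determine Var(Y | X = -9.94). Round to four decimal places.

0.9918

Var(Y | X=x) = (1 − ρ²)·σ_Y².
Var(Y | X=-9.94) = (1.74)²·(1 − (0.82)²) = 3.0276·0.3276 = 0.9918.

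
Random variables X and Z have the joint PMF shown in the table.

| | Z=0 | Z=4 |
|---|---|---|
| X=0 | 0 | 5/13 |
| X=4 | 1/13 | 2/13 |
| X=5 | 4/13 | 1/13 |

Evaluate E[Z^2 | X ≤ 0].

P(X ≤ 0) = 5/13.
Σ Z^2·P over the event = 16·(5/13) = 80/13.
E[Z^2 | X ≤ 0] = (80/13) / (5/13) = 16.

16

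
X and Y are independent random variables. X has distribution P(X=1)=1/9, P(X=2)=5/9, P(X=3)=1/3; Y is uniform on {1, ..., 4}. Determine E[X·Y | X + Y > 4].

31/4

P(X + Y > 4) = 5/9.
Summing XY·P(x,y) over outcomes with X + Y > 4 gives 155/36.
E[X·Y | X + Y > 4] = (155/36) / (5/9) = 31/4.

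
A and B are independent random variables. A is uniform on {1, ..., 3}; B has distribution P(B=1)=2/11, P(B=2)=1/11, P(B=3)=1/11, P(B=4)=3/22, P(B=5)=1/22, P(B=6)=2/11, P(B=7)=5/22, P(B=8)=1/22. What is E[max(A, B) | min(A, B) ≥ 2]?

95/18

P(min(A, B) ≥ 2) = 6/11.
Summing max(A,B)·P(x,y) over outcomes with min(A, B) ≥ 2 gives 95/33.
E[max(A, B) | min(A, B) ≥ 2] = (95/33) / (6/11) = 95/18.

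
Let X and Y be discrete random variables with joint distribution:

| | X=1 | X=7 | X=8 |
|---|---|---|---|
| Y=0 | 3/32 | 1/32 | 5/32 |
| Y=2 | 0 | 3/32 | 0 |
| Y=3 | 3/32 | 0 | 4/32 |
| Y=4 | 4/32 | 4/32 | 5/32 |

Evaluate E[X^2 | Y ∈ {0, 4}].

446/11

P(Y ∈ {0, 4}) = 11/16.
Σ X^2·P over the event = 1·(3/32) + 1·(4/32) + 49·(1/32) + 49·(4/32) + 64·(5/32) + 64·(5/32) = 223/8.
E[X^2 | Y ∈ {0, 4}] = (223/8) / (11/16) = 446/11.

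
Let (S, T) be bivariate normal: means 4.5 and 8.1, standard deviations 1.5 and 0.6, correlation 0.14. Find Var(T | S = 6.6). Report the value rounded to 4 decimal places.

0.3529

The conditional variance in a bivariate normal is σ_T²(1 − ρ²), independent of x.
Var(T | S=6.6) = (0.6)²·(1 − (0.14)²) = 0.36·0.9804 = 0.3529.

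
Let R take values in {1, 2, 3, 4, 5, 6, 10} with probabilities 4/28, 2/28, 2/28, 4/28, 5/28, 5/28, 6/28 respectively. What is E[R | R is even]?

110/17

P(R is even) = 17/28.
Σ over the event: 2·1/14 + 4·1/7 + 6·5/28 + 10·3/14 = 55/14.
E[R | R is even] = (55/14) / (17/28) = 110/17.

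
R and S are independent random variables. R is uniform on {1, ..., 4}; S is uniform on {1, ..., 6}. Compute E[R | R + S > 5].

20/7

P(R + S > 5) = 7/12.
Summing R·P(x,y) over outcomes with R + S > 5 gives 5/3.
E[R | R + S > 5] = (5/3) / (7/12) = 20/7.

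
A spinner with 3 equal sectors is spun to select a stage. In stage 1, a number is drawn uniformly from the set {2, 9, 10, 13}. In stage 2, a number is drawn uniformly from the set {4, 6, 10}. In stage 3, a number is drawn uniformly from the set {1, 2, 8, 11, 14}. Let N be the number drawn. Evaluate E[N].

E[N | stage 1] = (2+9+10+13)/4 = 17/2.
E[N | stage 2] = (4+6+10)/3 = 20/3.
E[N | stage 3] = (1+2+8+11+14)/5 = 36/5.
E[N] = (1/3)·(17/2) + (1/3)·(20/3) + (1/3)·(36/5) = 671/90.

671/90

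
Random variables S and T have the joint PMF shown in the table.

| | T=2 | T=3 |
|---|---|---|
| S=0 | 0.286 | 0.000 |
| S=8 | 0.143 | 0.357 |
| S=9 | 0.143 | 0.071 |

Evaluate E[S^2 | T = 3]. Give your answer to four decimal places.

P(T = 3) = 0.428.
Σ S^2·P over the event = 64·(0.357) + 81·(0.071) = 28.599.
E[S^2 | T = 3] = (28.599) / (0.428) = 66.8201.

66.8201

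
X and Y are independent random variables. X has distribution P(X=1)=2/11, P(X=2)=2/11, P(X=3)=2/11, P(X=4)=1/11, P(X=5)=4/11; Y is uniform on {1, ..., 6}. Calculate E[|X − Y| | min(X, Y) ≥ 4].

P(min(X, Y) ≥ 4) = 5/22.
Summing |X−Y|·P(x,y) over outcomes with min(X, Y) ≥ 4 gives 1/6.
E[|X − Y| | min(X, Y) ≥ 4] = (1/6) / (5/22) = 11/15.

11/15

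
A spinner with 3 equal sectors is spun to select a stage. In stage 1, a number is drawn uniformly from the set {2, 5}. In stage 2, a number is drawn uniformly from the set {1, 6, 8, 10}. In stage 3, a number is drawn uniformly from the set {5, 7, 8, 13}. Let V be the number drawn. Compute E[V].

6

E[V | stage 1] = (2+5)/2 = 7/2.
E[V | stage 2] = (1+6+8+10)/4 = 25/4.
E[V | stage 3] = (5+7+8+13)/4 = 33/4.
E[V] = (1/3)·(7/2) + (1/3)·(25/4) + (1/3)·(33/4) = 6.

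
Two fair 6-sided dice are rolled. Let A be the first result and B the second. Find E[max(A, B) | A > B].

P(A > B) = 5/12.
Summing max(A,B)·P(x,y) over outcomes with A > B gives 35/18.
E[max(A, B) | A > B] = (35/18) / (5/12) = 14/3.

14/3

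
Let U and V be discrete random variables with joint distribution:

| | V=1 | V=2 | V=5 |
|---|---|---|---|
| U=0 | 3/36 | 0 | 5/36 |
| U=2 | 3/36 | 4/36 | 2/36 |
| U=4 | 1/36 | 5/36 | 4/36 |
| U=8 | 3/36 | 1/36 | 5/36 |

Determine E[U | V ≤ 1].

P(V ≤ 1) = 5/18.
Summing U·P(U=x,V=y) over the conditioning event gives 17/18.
E[U | V ≤ 1] = (17/18) / (5/18) = 17/5.

17/5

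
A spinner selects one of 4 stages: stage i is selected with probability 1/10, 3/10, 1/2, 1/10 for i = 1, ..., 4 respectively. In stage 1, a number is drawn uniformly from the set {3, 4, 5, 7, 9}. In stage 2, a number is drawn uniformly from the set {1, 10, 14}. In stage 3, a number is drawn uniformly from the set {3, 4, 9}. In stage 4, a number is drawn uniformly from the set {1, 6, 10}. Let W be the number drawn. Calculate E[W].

472/75

E[W | stage 1] = (3+4+5+7+9)/5 = 28/5.
E[W | stage 2] = (1+10+14)/3 = 25/3.
E[W | stage 3] = (3+4+9)/3 = 16/3.
E[W | stage 4] = (1+6+10)/3 = 17/3.
E[W] = (1/10)·(28/5) + (3/10)·(25/3) + (1/2)·(16/3) + (1/10)·(17/3) = 472/75.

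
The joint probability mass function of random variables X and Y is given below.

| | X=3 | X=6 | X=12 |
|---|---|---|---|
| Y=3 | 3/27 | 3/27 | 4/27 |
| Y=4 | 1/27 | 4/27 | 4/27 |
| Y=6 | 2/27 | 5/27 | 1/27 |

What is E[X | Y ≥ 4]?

P(Y ≥ 4) = 17/27.
Summing X·P(X=x,Y=y) over the conditioning event gives 41/9.
E[X | Y ≥ 4] = (41/9) / (17/27) = 123/17.

123/17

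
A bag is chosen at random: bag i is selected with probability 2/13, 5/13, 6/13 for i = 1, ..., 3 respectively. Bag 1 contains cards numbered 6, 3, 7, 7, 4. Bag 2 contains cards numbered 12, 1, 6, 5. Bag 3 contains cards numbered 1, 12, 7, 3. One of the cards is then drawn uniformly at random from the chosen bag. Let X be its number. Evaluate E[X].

753/130

E[X | bag 1] = (6+3+7+7+4)/5 = 27/5.
E[X | bag 2] = (12+1+6+5)/4 = 6.
E[X | bag 3] = (1+12+7+3)/4 = 23/4.
By the law of total expectation,
E[X] = (2/13)·(27/5) + (5/13)·(6) + (6/13)·(23/4) = 753/130.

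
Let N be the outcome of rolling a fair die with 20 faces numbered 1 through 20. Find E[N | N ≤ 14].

15/2

P(N ≤ 14) = 7/10.
E[N | N ≤ 14] = (21/4) / (7/10) = 15/2.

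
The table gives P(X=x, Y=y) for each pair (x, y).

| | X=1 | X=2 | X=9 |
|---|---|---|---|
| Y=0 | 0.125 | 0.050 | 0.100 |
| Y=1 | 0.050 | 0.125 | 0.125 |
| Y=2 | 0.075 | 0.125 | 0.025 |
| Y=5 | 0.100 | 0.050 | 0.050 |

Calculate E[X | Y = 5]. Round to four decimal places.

P(Y = 5) = 0.200.
Σ X·P over the event = 1·(0.100) + 2·(0.050) + 9·(0.050) = 0.650.
E[X | Y = 5] = (0.650) / (0.200) = 3.2500.

3.2500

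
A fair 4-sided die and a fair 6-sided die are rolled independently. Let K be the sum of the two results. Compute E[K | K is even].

6

P(K is even) = 1/2.
Σ over the event: 2·1/24 + 4·1/8 + 6·1/6 + 8·1/8 + 10·1/24 = 3.
E[K | K is even] = (3) / (1/2) = 6.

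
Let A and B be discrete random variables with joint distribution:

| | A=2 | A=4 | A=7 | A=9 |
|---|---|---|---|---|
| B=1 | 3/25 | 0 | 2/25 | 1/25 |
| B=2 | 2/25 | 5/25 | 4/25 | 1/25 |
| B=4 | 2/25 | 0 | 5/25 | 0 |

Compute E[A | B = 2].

61/12

P(B = 2) = 12/25.
Σ A·P over the event = 2·(2/25) + 4·(5/25) + 7·(4/25) + 9·(1/25) = 61/25.
E[A | B = 2] = (61/25) / (12/25) = 61/12.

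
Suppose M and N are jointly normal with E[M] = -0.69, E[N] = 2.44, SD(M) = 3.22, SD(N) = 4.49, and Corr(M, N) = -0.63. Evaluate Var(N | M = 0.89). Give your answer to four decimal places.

Var(N | M=x) = (1 − ρ²)·σ_N².
Var(N | M=0.89) = (4.49)²·(1 − (-0.63)²) = 20.1601·0.6031 = 12.1586.

12.1586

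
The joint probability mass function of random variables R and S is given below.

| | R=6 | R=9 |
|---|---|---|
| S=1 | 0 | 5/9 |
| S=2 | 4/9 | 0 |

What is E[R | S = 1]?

P(S = 1) = 5/9.
Σ R·P over the event = 9·(5/9) = 5.
E[R | S = 1] = (5) / (5/9) = 9.

9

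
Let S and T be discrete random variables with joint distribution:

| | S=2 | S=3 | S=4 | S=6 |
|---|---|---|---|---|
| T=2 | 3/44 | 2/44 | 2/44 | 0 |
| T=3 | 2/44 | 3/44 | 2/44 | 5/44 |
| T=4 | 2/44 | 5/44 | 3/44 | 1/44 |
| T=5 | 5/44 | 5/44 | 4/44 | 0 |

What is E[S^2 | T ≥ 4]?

P(T ≥ 4) = 25/44.
Σ S^2·P over the event = 4·(2/44) + 4·(5/44) + 9·(5/44) + 9·(5/44) + 16·(3/44) + 16·(4/44) + 36·(1/44) = 133/22.
E[S^2 | T ≥ 4] = (133/22) / (25/44) = 266/25.

266/25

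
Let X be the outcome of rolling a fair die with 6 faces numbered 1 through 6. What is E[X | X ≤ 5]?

3

Given X ≤ 5, X is equally likely to be any of {1, 2, 3, 4, 5}.
E[X | X ≤ 5] = (1 + 2 + 3 + 4 + 5) / 5 = 3.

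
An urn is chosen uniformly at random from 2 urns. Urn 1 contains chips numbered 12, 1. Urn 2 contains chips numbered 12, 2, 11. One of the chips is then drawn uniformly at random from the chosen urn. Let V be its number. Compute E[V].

E[V | urn 1] = (12+1)/2 = 13/2.
E[V | urn 2] = (12+2+11)/3 = 25/3.
By the law of total expectation,
E[V] = (1/2)·(13/2) + (1/2)·(25/3) = 89/12.

89/12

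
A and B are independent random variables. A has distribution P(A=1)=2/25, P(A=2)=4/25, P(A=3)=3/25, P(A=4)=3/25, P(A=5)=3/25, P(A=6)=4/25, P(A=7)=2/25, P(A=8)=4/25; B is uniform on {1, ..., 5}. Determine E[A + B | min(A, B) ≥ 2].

P(min(A, B) ≥ 2) = 92/125.
Summing (A+B)·P(x,y) over outcomes with min(A, B) ≥ 2 gives 778/125.
E[A + B | min(A, B) ≥ 2] = (778/125) / (92/125) = 389/46.

389/46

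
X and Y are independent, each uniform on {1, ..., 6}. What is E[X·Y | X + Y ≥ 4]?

P(X + Y ≥ 4) = 11/12.
Summing XY·P(x,y) over outcomes with X + Y ≥ 4 gives 109/9.
E[X·Y | X + Y ≥ 4] = (109/9) / (11/12) = 436/33.

436/33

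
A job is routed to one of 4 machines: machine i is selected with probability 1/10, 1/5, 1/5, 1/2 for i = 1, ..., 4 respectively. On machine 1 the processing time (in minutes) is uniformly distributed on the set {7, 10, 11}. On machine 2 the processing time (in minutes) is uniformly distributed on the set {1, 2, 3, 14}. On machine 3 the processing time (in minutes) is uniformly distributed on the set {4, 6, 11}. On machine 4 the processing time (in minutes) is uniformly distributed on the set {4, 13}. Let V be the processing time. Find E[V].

E[V | machine 1] = (7+10+11)/3 = 28/3.
E[V | machine 2] = (1+2+3+14)/4 = 5.
E[V | machine 3] = (4+6+11)/3 = 7.
E[V | machine 4] = (4+13)/2 = 17/2.
By the law of total expectation,
E[V] = (1/10)·(28/3) + (1/5)·(5) + (1/5)·(7) + (1/2)·(17/2) = 91/12.

91/12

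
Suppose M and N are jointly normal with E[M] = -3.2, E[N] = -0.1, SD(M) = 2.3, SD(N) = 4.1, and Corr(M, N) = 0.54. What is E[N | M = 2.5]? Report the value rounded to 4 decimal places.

The regression of N on M has slope ρ·σ_N/σ_M and passes through (μ_M, μ_N).
E[N | M=2.5] = -0.1 + (0.54)·(4.1/2.3)·(2.5 − (-3.2)) = -0.1 + (0.96261)·(5.7) = 5.3869.

5.3869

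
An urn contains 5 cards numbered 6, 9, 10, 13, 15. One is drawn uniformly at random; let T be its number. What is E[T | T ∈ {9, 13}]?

P(T ∈ {9, 13}) = 2/5.
Σ over the event: 9·1/5 + 13·1/5 = 22/5.
E[T | T ∈ {9, 13}] = (22/5) / (2/5) = 11.

11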